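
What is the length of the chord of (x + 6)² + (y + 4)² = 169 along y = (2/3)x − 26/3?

The distance from (−6, −4) to the line is 26/√13, and r² = 169.
Chord = 2√(r² − d²) = 2·√(117) = 6√13.

6√13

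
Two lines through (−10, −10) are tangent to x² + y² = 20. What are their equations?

A line y − (−10) = m(x − (−10)) is tangent when its distance from (0, 0) is 2√5:
(10m − (10))² = 20(m² + 1)
2m² − 5m + 2 = 0, so m = 1/2 or m = 2.
With m = 1/2: x − 2y = 10. With m = 2: 2x − y = −10.

x − 2y = 10 and 2x − y = −10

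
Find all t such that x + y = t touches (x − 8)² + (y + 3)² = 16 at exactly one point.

Tangency holds when the distance from the centre (8, −3) to the line equals the radius 4:
|1·8 + 1·(−3) − t| / √2 = 4
|t − (5)| = 4√2.

t = 5 ± 4√2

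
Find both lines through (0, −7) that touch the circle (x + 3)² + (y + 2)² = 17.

4x − y = 7 and x + 4y = −28

Write the tangent as mx − y + (−7 − m·(0)) = 0 and set its distance from the centre to √17:
[m·(−3) − (5)]² = 17(m² + 1)
4m² − 15m − 4 = 0, so m = 4 or m = −1/4.
Through (0, −7) these give 4x − y = 7 and x + 4y = −28.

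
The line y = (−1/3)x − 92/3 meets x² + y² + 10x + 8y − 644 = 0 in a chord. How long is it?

The distance from (−5, −4) to the line is 75/√10, and r² = 685.
Chord = 2√(r² − d²) = 2·√(245/2) = 7√10.

7√10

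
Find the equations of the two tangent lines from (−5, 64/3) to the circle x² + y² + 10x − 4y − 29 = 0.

7x + 3y = 29 and 7x − 3y = −99

A line y − (64/3) = m(x − (−5)) is tangent when its distance from (−5, 2) is √58:
[m·(0) − (−58/3)]² = 58(m² + 1)
9m² − 49 = 0, so m = −7/3 or m = 7/3.
Through (−5, 64/3) these give 7x + 3y = 29 and 7x − 3y = −99.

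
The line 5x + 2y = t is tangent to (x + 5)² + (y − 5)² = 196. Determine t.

For a tangent, require d(centre, line) = r = 14.
|5·(−5) + 2·5 − t| / √29 = 14
|t − (−15)| = 14√29.

t = −15 ± 14√29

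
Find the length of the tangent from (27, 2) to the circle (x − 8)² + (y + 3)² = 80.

3√34

With centre O = (8, −3), |OP|² = 386 and r² = 80.
By the tangent–radius right angle, tangent length = √(|PO|² − r²) = √306 = 3√34.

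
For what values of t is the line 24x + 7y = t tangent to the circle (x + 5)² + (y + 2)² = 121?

t = −409 or t = 141

Tangency holds when the distance from the centre (−5, −2) to the line equals the radius 11:
|24·(−5) + 7·(−2) − t| / √625 = 11
|t − (−134)| = 11·25, so t = 141 or t = −409.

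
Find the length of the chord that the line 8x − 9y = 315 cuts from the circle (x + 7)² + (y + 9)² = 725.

2√145

The distance from (−7, −9) to the line is 290/√145, and r² = 725.
Half the chord is √(r² − d²) = √(145), so the full chord is 2√145.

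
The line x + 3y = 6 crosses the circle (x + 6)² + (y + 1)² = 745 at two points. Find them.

(−30, 12) and (21, −5)

From the line, y = (6 − x)/3. Substituting:
10x² + 90x − 6300 = 0  ⟹  x² + 9x − 630 = 0
x = 21 or x = −30, giving (21, −5) and (−30, 12).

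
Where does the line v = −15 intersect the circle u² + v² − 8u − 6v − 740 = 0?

(−17, −15) and (25, −15)

Substitute v = −15:
u² − 8u − 425 = 0
u = 25 or u = −17, giving (25, −15) and (−17, −15).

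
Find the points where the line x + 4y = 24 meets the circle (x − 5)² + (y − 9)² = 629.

Substitute y = (24 − x)/4:
17x² − 136x − 9520 = 0  ⟹  x² − 8x − 560 = 0
x = 28 or x = −20, giving (28, −1) and (−20, 11).

(−20, 11) and (28, −1)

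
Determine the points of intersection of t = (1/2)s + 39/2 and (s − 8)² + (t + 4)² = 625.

Express t = (39 + s)/2 and substitute into the circle:
5s² + 30s − 35 = 0  ⟹  s² + 6s − 7 = 0
s = 1 or s = −7, giving (1, 20) and (−7, 16).

(−7, 16) and (1, 20)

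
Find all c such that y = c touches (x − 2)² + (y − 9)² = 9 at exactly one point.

c = 6 or c = 12

The line touches the circle iff its distance from (2, 9) is 3:
|0·2 + 1·9 − c| / √1 = 3
|c − (9)| = 3, so c = 12 or c = 6.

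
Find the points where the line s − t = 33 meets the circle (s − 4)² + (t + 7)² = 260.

(12, −21) and (18, −15)

Substitute t = s − 33:
2s² − 60s + 432 = 0  ⟹  s² − 30s + 216 = 0
s = 18 or s = 12, giving (18, −15) and (12, −21).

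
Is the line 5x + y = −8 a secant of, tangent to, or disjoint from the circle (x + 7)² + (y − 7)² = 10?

disjoint

Centre (−7, 7), r² = 10. Distance² from centre to line = (−20)²/26 = 200/13.
Since d² > r², the line lies outside the circle.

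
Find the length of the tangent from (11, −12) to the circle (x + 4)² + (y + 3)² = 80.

√226

With centre O = (−4, −3), |OP|² = 306 and r² = 80.
The tangent meets the radius at right angles, so tangent² = |PO|² − r² = 306 − 80 = 226.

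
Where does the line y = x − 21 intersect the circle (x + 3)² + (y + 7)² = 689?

From the line, y = x − 21. Substituting:
2x² − 22x − 484 = 0  ⟹  x² − 11x − 242 = 0
x = 22 or x = −11, giving (22, 1) and (−11, −32).

(−11, −32) and (22, 1)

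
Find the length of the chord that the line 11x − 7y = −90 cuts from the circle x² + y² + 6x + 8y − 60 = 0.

The distance from (−3, −4) to the line is 85/√170, and r² = 85.
Half the chord is √(r² − d²) = √(85/2), so the full chord is √170.

√170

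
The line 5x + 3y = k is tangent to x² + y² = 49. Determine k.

Tangency holds when the distance from the centre (0, 0) to the line equals the radius 7:
|5·0 + 3·0 − k| / √34 = 7
|k| = 7√34.

k = ±7√34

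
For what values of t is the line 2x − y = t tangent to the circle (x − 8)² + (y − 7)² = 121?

t = 9 ± 11√5

For a tangent, require d(centre, line) = r = 11.
|2·8 − 1·7 − t| / √5 = 11
|t − (9)| = 11√5.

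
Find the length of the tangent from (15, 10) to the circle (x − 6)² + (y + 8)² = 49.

2√89

With centre O = (6, −8), |OP|² = 405 and r² = 49.
Power of the point: PT² = |PO|² − r² = 356, so PT = 2√89.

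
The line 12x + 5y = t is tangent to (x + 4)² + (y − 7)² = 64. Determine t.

t = −117 or t = 91

The line touches the circle iff its distance from (−4, 7) is 8:
|12·(−4) + 5·7 − t| / √169 = 8
|t − (−13)| = 8·13, so t = 91 or t = −117.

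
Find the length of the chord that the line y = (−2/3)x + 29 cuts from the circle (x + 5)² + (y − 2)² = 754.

6√13

Centre (−5, 2), r² = 754. Perpendicular distance d from centre to line = |−91| / √13 = 91/√13.
Chord = 2√(r² − d²) = 2·√(117) = 6√13.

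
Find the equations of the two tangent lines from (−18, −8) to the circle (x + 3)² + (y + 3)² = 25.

y = −8 and 3x − 4y = −22

A line y − (−8) = m(x − (−18)) is tangent when its distance from (−3, −3) is 5:
(15m − (5))² = 25(m² + 1)
4m² − 3m = 0, so m = 0 or m = 3/4.
Through (−18, −8) these give y = −8 and 3x − 4y = −22.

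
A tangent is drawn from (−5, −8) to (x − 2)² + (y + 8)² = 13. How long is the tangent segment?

The centre is (2, −8) and r = √13. The square of the distance from P to the centre is 49 + 0 = 49.
Power of the point: PT² = |PO|² − r² = 36, so PT = 6.

6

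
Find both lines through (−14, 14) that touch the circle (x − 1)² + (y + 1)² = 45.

x + 2y = 14 and 2x + y = −14

Write the tangent as mx − y + (14 − m·(−14)) = 0 and set its distance from the centre to 3√5:
[m·(15) − (−15)]² = 45(m² + 1)
2m² + 5m + 2 = 0, so m = −1/2 or m = −2.
Through (−14, 14) these give x + 2y = 14 and 2x + y = −14.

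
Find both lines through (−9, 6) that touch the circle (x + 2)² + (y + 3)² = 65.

Write the tangent as mx − y + (6 − m·(−9)) = 0 and set its distance from the centre to √65:
(7m − (−9))² = 65(m² + 1)
8m² − 63m − 8 = 0, so m = −1/8 or m = 8.
With m = −1/8: x + 8y = 39. With m = 8: 8x − y = −78.

x + 8y = 39 and 8x − y = −78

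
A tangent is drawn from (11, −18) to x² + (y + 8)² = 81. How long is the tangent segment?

With centre O = (0, −8), |OP|² = 221 and r² = 81.
Power of the point: PT² = |PO|² − r² = 140, so PT = 2√35.

2√35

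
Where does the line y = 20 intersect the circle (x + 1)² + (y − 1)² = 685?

(−19, 20) and (17, 20)

Substitute y = 20:
x² + 2x − 323 = 0
x = 17 or x = −19, giving (17, 20) and (−19, 20).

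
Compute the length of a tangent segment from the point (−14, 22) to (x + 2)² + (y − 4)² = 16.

2√113

Centre (−2, 4), r² = 16. |PO|² = (−12)² + (18)² = 468.
Power of the point: PT² = |PO|² − r² = 452, so PT = 2√113.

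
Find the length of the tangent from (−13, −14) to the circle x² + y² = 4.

19

Centre (0, 0), r² = 4. |PO|² = (−13)² + (−14)² = 365.
Power of the point: PT² = |PO|² − r² = 361, so PT = 19.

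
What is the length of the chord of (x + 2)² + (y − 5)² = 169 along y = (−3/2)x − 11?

From the line, y = (−22 − 3x)/2. Substituting:
13x² + 208x + 364 = 0  ⟹  x² + 16x + 28 = 0
x = −2 or x = −14, giving (−2, −8) and (−14, 10).
|(−2, −8) − (−14, 10)| = √((12)² + (−18)²) = 6√13.

6√13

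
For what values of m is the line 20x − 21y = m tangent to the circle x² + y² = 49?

m = −203 or m = 203

For a tangent, require d(centre, line) = r = 7.
|20·0 − 21·0 − m| / √841 = 7
|m| = 7·29, so m = 203 or m = −203.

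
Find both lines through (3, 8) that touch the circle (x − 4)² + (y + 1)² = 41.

5x − 4y = −17 and 4x + 5y = 52

Let a tangent through (3, 8) have slope m. Its distance from (4, −1) must equal √41:
(1m − (−9))² = 41(m² + 1)
20m² − 9m − 20 = 0, so m = 5/4 or m = −4/5.
Through (3, 8) these give 5x − 4y = −17 and 4x + 5y = 52.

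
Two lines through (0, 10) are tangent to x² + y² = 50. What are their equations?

x − y = −10 and x + y = 10

Write the tangent as mx − y + (10 − m·(0)) = 0 and set its distance from the centre to 5√2:
(0m − (−10))² = 50(m² + 1)
m² − 1 = 0, so m = 1 or m = −1.
With m = 1: x − y = −10. With m = −1: x + y = 10.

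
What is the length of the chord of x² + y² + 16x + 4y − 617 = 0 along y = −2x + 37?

8√5

Centre (−8, −2), r² = 685. Perpendicular distance d from centre to line = |−55| / √5 = 55/√5.
Chord = 2√(r² − d²) = 2·√(80) = 8√5.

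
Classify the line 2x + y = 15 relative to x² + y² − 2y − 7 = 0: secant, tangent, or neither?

neither

Substituting the line into the circle gives 5x² − 56x + 188 = 0.
Δ = 3136 − 3760 = −624.
No real roots: the line does not meet the circle.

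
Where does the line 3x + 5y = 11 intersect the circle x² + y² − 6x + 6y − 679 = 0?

Substitute y = (11 − 3x)/5:
34x² − 306x − 16524 = 0  ⟹  x² − 9x − 486 = 0
x = 27 or x = −18, giving (27, −14) and (−18, 13).

(−18, 13) and (27, −14)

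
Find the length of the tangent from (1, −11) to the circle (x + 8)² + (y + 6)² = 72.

Centre (−8, −6), r² = 72. |PO|² = (9)² + (−5)² = 106.
The tangent meets the radius at right angles, so tangent² = |PO|² − r² = 106 − 72 = 34.

√34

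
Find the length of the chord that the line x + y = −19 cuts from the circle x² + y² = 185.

Centre (0, 0), r² = 185. Perpendicular distance d from centre to line = |19| / √2 = 19/√2.
Half the chord is √(r² − d²) = √(9/2), so the full chord is 3√2.

3√2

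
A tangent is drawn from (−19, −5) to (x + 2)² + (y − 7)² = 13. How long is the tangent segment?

With centre O = (−2, 7), |OP|² = 433 and r² = 13.
The tangent meets the radius at right angles, so tangent² = |PO|² − r² = 433 − 13 = 420.

2√105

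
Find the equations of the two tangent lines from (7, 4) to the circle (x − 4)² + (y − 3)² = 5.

x + 2y = 15 and 2x − y = 10

Let a tangent through (7, 4) have slope m. Its distance from (4, 3) must equal √5:
[m·(−3) − (−1)]² = 5(m² + 1)
2m² − 3m − 2 = 0, so m = −1/2 or m = 2.
With m = −1/2: x + 2y = 15. With m = 2: 2x − y = 10.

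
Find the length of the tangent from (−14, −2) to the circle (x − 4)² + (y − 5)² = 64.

√309

With centre O = (4, 5), |OP|² = 373 and r² = 64.
Power of the point: PT² = |PO|² − r² = 309, so PT = √309.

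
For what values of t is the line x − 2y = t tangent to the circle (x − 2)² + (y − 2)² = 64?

t = −2 ± 8√5

The line touches the circle iff its distance from (2, 2) is 8:
|1·2 − 2·2 − t| / √5 = 8
|t − (−2)| = 8√5.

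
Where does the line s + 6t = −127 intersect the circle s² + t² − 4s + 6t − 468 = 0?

(−13, −19) and (11, −23)

Express t = (−127 − s)/6 and substitute into the circle:
37s² + 74s − 5291 = 0  ⟹  s² + 2s − 143 = 0
s = 11 or s = −13, giving (11, −23) and (−13, −19).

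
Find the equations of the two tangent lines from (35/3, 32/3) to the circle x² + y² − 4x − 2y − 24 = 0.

A line y − (32/3) = m(x − (35/3)) is tangent when its distance from (2, 1) is √29:
[m·(−29/3) − (−29/3)]² = 29(m² + 1)
10m² − 29m + 10 = 0, so m = 2/5 or m = 5/2.
Through (35/3, 32/3) these give 2x − 5y = −30 and 5x − 2y = 37.

2x − 5y = −30 and 5x − 2y = 37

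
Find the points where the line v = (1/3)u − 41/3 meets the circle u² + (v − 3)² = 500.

(−10, −17) and (20, −7)

Substitute v = (−41 + u)/3:
10u² − 100u − 2000 = 0  ⟹  u² − 10u − 200 = 0
u = 20 or u = −10, giving (20, −7) and (−10, −17).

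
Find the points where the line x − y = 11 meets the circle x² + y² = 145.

From the line, y = x − 11. Substituting:
2x² − 22x − 24 = 0  ⟹  x² − 11x − 12 = 0
x = 12 or x = −1, giving (12, 1) and (−1, −12).

(−1, −12) and (12, 1)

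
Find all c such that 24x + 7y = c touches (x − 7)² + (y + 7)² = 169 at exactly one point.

c = −206 or c = 444

The line touches the circle iff its distance from (7, −7) is 13:
|24·7 + 7·(−7) − c| / √625 = 13
|c − (119)| = 13·25, so c = 444 or c = −206.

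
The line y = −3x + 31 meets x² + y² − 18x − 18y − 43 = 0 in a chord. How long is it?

From the line, y = −3x + 31. Substituting:
10x² − 150x + 360 = 0  ⟹  x² − 15x + 36 = 0
x = 12 or x = 3, giving (12, −5) and (3, 22).
|(12, −5) − (3, 22)| = √((9)² + (−27)²) = 9√10.

9√10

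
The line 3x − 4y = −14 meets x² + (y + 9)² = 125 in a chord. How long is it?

10

Centre (0, −9), r² = 125. Perpendicular distance d from centre to line = |50| / √25 = 50/√25.
Chord = 2√(r² − d²) = 2·√(25) = 10.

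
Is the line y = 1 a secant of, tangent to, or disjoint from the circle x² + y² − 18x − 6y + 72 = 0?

secant

Substituting the line into the circle gives x² − 18x + 67 = 0.
Δ = 324 − 268 = 56.
Two real roots: the line is a secant.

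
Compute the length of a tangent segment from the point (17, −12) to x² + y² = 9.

With centre O = (0, 0), |OP|² = 433 and r² = 9.
Power of the point: PT² = |PO|² − r² = 424, so PT = 2√106.

2√106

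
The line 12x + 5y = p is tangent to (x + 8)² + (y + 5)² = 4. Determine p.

Tangency holds when the distance from the centre (−8, −5) to the line equals the radius 2:
|12·(−8) + 5·(−5) − p| / √169 = 2
|p − (−121)| = 2·13, so p = −95 or p = −147.

p = −147 or p = −95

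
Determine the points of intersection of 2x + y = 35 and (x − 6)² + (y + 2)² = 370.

(9, 17) and (23, −11)

Substitute y = −2x + 35:
5x² − 160x + 1035 = 0  ⟹  x² − 32x + 207 = 0
x = 23 or x = 9, giving (23, −11) and (9, 17).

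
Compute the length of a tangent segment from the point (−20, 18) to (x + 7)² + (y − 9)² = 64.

√186

The centre is (−7, 9) and r = 8. The square of the distance from P to the centre is 169 + 81 = 250.
By the tangent–radius right angle, tangent length = √(|PO|² − r²) = √186.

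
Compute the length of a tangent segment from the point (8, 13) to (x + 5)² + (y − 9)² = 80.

√105

With centre O = (−5, 9), |OP|² = 185 and r² = 80.
The tangent meets the radius at right angles, so tangent² = |PO|² − r² = 185 − 80 = 105.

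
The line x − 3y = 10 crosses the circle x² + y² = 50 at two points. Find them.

(−5, −5) and (7, −1)

From the line, y = (−10 + x)/3. Substituting:
10x² − 20x − 350 = 0  ⟹  x² − 2x − 35 = 0
x = 7 or x = −5, giving (7, −1) and (−5, −5).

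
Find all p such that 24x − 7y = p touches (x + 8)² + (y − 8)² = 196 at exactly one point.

p = −598 or p = 102

For a tangent, require d(centre, line) = r = 14.
|24·(−8) − 7·8 − p| / √625 = 14
|p − (−248)| = 14·25, so p = 102 or p = −598.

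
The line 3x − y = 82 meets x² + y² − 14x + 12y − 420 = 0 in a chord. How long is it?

9√10

From the line, y = 3x − 82. Substituting:
10x² − 470x + 5320 = 0  ⟹  x² − 47x + 532 = 0
x = 28 or x = 19, giving (28, 2) and (19, −25).
|(28, 2) − (19, −25)| = √((9)² + (27)²) = 9√10.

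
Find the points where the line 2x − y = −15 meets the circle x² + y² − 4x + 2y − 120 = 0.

Express y = 2x + 15 and substitute into the circle:
5x² + 60x + 135 = 0  ⟹  x² + 12x + 27 = 0
x = −3 or x = −9, giving (−3, 9) and (−9, −3).

(−9, −3) and (−3, 9)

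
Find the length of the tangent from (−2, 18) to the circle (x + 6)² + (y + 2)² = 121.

Centre (−6, −2), r² = 121. |PO|² = (4)² + (20)² = 416.
Power of the point: PT² = |PO|² − r² = 295, so PT = √295.

√295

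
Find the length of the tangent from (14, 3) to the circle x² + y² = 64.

With centre O = (0, 0), |OP|² = 205 and r² = 64.
The tangent meets the radius at right angles, so tangent² = |PO|² − r² = 205 − 64 = 141.

√141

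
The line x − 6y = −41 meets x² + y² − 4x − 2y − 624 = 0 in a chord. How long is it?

The distance from (2, 1) to the line is 37/√37, and r² = 629.
Chord = 2√(r² − d²) = 2·√(592) = 8√37.

8√37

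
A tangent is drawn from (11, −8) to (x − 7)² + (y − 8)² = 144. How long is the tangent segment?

8√2

With centre O = (7, 8), |OP|² = 272 and r² = 144.
The tangent meets the radius at right angles, so tangent² = |PO|² − r² = 272 − 144 = 128.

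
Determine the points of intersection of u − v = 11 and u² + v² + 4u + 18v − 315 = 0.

Substitute v = u − 11:
2u² − 392 = 0  ⟹  u² − 196 = 0
u = 14 or u = −14, giving (14, 3) and (−14, −25).

(−14, −25) and (14, 3)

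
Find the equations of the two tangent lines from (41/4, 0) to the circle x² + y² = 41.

Write the tangent as mx − y + (0 − m·(41/4)) = 0 and set its distance from the centre to √41:
(−41/4m − (0))² = 41(m² + 1)
25m² − 16 = 0, so m = 4/5 or m = −4/5.
With m = 4/5: 4x − 5y = 41. With m = −4/5: 4x + 5y = 41.

4x − 5y = 41 and 4x + 5y = 41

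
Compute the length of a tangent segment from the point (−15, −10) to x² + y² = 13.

The centre is (0, 0) and r = √13. The square of the distance from P to the centre is 225 + 100 = 325.
Power of the point: PT² = |PO|² − r² = 312, so PT = 2√78.

2√78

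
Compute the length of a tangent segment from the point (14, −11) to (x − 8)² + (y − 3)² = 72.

With centre O = (8, 3), |OP|² = 232 and r² = 72.
Power of the point: PT² = |PO|² − r² = 160, so PT = 4√10.

4√10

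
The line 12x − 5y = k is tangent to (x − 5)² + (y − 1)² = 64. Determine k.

k = −49 or k = 159

The line touches the circle iff its distance from (5, 1) is 8:
|12·5 − 5·1 − k| / √169 = 8
|k − (55)| = 8·13, so k = 159 or k = −49.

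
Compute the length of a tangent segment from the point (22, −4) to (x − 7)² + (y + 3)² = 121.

The centre is (7, −3) and r = 11. The square of the distance from P to the centre is 225 + 1 = 226.
Power of the point: PT² = |PO|² − r² = 105, so PT = √105.

√105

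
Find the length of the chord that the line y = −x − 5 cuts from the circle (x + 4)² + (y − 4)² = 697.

Substitute y = −x − 5:
2x² + 26x − 600 = 0  ⟹  x² + 13x − 300 = 0
x = 12 or x = −25, giving (12, −17) and (−25, 20).
Chord length = distance between (12, −17) and (−25, 20) = √2738 = 37√2.

37√2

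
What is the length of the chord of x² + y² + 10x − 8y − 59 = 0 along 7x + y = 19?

From the line, y = −7x + 19. Substituting:
50x² − 200x + 150 = 0  ⟹  x² − 4x + 3 = 0
x = 3 or x = 1, giving (3, −2) and (1, 12).
|(3, −2) − (1, 12)| = √((2)² + (−14)²) = 10√2.

10√2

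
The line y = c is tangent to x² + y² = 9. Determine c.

c = −3 or c = 3

For a tangent, require d(centre, line) = r = 3.
|0·0 + 1·0 − c| / √1 = 3
|c| = 3, so c = 3 or c = −3.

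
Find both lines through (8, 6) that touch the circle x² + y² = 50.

Write the tangent as mx − y + (6 − m·(8)) = 0 and set its distance from the centre to 5√2:
(−8m − (−6))² = 50(m² + 1)
7m² − 48m − 7 = 0, so m = −1/7 or m = 7.
Through (8, 6) these give x + 7y = 50 and 7x − y = 50.

x + 7y = 50 and 7x − y = 50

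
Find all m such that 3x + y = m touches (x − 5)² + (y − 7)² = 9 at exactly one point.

The line touches the circle iff its distance from (5, 7) is 3:
|3·5 + 1·7 − m| / √10 = 3
|m − (22)| = 3√10.

m = 22 ± 3√10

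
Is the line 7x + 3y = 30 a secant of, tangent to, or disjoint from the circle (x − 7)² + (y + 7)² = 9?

Substituting the line into the circle gives 58x² − 840x + 2961 = 0.
Discriminant = (−840)² − 4·58·(2961) = 18648 > 0.
Two real roots: the line is a secant.

secant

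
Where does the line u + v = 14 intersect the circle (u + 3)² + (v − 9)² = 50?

(−2, 16) and (4, 10)

Substitute v = −u + 14:
2u² − 4u − 16 = 0  ⟹  u² − 2u − 8 = 0
u = 4 or u = −2, giving (4, 10) and (−2, 16).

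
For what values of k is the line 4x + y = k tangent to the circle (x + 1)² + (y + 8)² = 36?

k = −12 ± 6√17

The line touches the circle iff its distance from (−1, −8) is 6:
|4·(−1) + 1·(−8) − k| / √17 = 6
|k − (−12)| = 6√17.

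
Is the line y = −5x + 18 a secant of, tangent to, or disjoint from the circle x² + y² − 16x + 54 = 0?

Substituting the line into the circle gives 26x² − 196x + 378 = 0.
Discriminant = (−196)² − 4·26·(378) = −896 < 0.
No real roots: the line does not meet the circle.

disjoint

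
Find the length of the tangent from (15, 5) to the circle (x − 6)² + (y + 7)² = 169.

2√14

The centre is (6, −7) and r = 13. The square of the distance from P to the centre is 81 + 144 = 225.
The tangent meets the radius at right angles, so tangent² = |PO|² − r² = 225 − 169 = 56.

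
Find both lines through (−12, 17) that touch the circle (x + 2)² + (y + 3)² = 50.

Write the tangent as mx − y + (17 − m·(−12)) = 0 and set its distance from the centre to 5√2:
[m·(10) − (−20)]² = 50(m² + 1)
m² + 8m + 7 = 0, so m = −7 or m = −1.
Through (−12, 17) these give 7x + y = −67 and x + y = 5.

7x + y = −67 and x + y = 5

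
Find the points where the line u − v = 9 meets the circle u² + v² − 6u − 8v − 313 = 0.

Substitute v = u − 9:
2u² − 32u − 160 = 0  ⟹  u² − 16u − 80 = 0
u = 20 or u = −4, giving (20, 11) and (−4, −13).

(−4, −13) and (20, 11)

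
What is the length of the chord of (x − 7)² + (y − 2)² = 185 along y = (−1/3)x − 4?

Substitute y = (−12 − x)/3:
10x² − 90x − 900 = 0  ⟹  x² − 9x − 90 = 0
x = 15 or x = −6, giving (15, −9) and (−6, −2).
Chord length = distance between (15, −9) and (−6, −2) = √490 = 7√10.

7√10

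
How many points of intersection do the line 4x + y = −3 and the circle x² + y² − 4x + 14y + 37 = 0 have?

d² = (4·2 + 1·(−7) − (−3))²/17 = 16/17; r² = 16.
Since d² < r², the line cuts the circle twice.

2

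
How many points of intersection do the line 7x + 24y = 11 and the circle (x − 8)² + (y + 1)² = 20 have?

Substituting the line into the circle gives 625x² − 9706x + 26569 = 0.
Δ = 94206436 − 66422500 = 27783936.
Two real roots: the line is a secant.

2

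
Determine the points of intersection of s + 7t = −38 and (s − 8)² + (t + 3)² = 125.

(−3, −5) and (18, −8)

Express t = (−38 − s)/7 and substitute into the circle:
50s² − 750s − 2700 = 0  ⟹  s² − 15s − 54 = 0
s = 18 or s = −3, giving (18, −8) and (−3, −5).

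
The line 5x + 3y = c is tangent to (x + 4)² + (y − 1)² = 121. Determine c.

For a tangent, require d(centre, line) = r = 11.
|5·(−4) + 3·1 − c| / √34 = 11
|c − (−17)| = 11√34.

c = −17 ± 11√34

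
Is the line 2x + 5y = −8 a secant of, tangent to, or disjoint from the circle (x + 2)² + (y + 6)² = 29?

secant

Substituting the line into the circle gives 29x² + 12x − 141 = 0.
Discriminant = (12)² − 4·29·(−141) = 16500 > 0.
Two real roots: the line is a secant.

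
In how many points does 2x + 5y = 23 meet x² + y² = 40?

Centre (0, 0), r² = 40. Distance² from centre to line = (−23)²/29 = 529/29.
Since d² < r², the line cuts the circle twice.

2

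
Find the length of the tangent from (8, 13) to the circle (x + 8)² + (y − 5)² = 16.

The centre is (−8, 5) and r = 4. The square of the distance from P to the centre is 256 + 64 = 320.
By the tangent–radius right angle, tangent length = √(|PO|² − r²) = √304 = 4√19.

4√19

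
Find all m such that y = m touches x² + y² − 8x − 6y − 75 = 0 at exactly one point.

m = −7 or m = 13

The line touches the circle iff its distance from (4, 3) is 10:
|0·4 + 1·3 − m| / √1 = 10
|m − (3)| = 10, so m = 13 or m = −7.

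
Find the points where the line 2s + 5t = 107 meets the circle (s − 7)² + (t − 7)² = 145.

Express t = (107 − 2s)/5 and substitute into the circle:
29s² − 638s + 2784 = 0  ⟹  s² − 22s + 96 = 0
s = 16 or s = 6, giving (16, 15) and (6, 19).

(6, 19) and (16, 15)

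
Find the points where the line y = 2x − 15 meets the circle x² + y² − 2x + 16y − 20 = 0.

Substitute y = 2x − 15:
5x² − 30x − 35 = 0  ⟹  x² − 6x − 7 = 0
x = 7 or x = −1, giving (7, −1) and (−1, −17).

(−1, −17) and (7, −1)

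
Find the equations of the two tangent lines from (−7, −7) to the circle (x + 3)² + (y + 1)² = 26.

5x + y = −42 and x − 5y = 28

A line y − (−7) = m(x − (−7)) is tangent when its distance from (−3, −1) is √26:
(4m − (6))² = 26(m² + 1)
5m² + 24m − 5 = 0, so m = −5 or m = 1/5.
With m = −5: 5x + y = −42. With m = 1/5: x − 5y = 28.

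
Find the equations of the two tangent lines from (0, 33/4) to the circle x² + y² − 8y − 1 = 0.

x + 4y = 33 and x − 4y = −33

Write the tangent as mx − y + (33/4 − m·(0)) = 0 and set its distance from the centre to √17:
[m·(0) − (−17/4)]² = 17(m² + 1)
16m² − 1 = 0, so m = −1/4 or m = 1/4.
With m = −1/4: x + 4y = 33. With m = 1/4: x − 4y = −33.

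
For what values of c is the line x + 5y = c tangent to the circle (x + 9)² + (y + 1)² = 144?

c = −14 ± 12√26

The line touches the circle iff its distance from (−9, −1) is 12:
|1·(−9) + 5·(−1) − c| / √26 = 12
|c − (−14)| = 12√26.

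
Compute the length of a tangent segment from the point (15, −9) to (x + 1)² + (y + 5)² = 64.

4√13

The centre is (−1, −5) and r = 8. The square of the distance from P to the centre is 256 + 16 = 272.
The tangent meets the radius at right angles, so tangent² = |PO|² − r² = 272 − 64 = 208.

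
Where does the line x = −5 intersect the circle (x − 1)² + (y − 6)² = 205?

The line gives x = −5. Substituting into the circle:
y² − 12y − 133 = 0
y = 19 or y = −7, giving (−5, 19) and (−5, −7).

(−5, −7) and (−5, 19)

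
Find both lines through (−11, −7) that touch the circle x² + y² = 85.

9x − 2y = −85 and 2x + 9y = −85

Let a tangent through (−11, −7) have slope m. Its distance from (0, 0) must equal √85:
(11m − (7))² = 85(m² + 1)
18m² − 77m − 18 = 0, so m = 9/2 or m = −2/9.
Through (−11, −7) these give 9x − 2y = −85 and 2x + 9y = −85.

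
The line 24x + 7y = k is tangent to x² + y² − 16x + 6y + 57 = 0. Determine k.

k = 71 or k = 271

The line touches the circle iff its distance from (8, −3) is 4:
|24·8 + 7·(−3) − k| / √625 = 4
|k − (171)| = 4·25, so k = 271 or k = 71.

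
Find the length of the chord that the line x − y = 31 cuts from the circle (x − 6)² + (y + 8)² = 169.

7√2

From the line, y = x − 31. Substituting:
2x² − 58x + 396 = 0  ⟹  x² − 29x + 198 = 0
x = 18 or x = 11, giving (18, −13) and (11, −20).
|(18, −13) − (11, −20)| = √((7)² + (7)²) = 7√2.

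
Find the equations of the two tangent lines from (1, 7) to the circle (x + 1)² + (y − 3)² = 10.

3x + y = 10 and x − 3y = −20

A line y − (7) = m(x − (1)) is tangent when its distance from (−1, 3) is √10:
(−2m − (−4))² = 10(m² + 1)
3m² + 8m − 3 = 0, so m = −3 or m = 1/3.
Through (1, 7) these give 3x + y = 10 and x − 3y = −20.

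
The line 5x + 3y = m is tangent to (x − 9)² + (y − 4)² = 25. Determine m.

m = 57 ± 5√34

The line touches the circle iff its distance from (9, 4) is 5:
|5·9 + 3·4 − m| / √34 = 5
|m − (57)| = 5√34.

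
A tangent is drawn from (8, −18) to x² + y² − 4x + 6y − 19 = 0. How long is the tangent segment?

√229

With centre O = (2, −3), |OP|² = 261 and r² = 32.
By the tangent–radius right angle, tangent length = √(|PO|² − r²) = √229.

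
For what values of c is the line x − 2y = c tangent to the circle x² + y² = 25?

c = ±5√5

The line touches the circle iff its distance from (0, 0) is 5:
|1·0 − 2·0 − c| / √5 = 5
|c| = 5√5.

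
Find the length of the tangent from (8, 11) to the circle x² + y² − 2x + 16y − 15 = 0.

Centre (1, −8), r² = 80. |PO|² = (7)² + (19)² = 410.
Power of the point: PT² = |PO|² − r² = 330, so PT = √330.

√330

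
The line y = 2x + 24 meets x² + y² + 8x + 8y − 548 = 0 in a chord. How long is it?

20√5

Centre (−4, −4), r² = 580. Perpendicular distance d from centre to line = |20| / √5 = 20/√5.
Half the chord is √(r² − d²) = √(500), so the full chord is 20√5.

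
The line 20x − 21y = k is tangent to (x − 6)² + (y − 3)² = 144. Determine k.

The line touches the circle iff its distance from (6, 3) is 12:
|20·6 − 21·3 − k| / √841 = 12
|k − (57)| = 12·29, so k = 405 or k = −291.

k = −291 or k = 405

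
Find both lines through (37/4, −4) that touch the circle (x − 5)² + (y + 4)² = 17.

Write the tangent as mx − y + (−4 − m·(37/4)) = 0 and set its distance from the centre to √17:
[m·(−17/4) − (0)]² = 17(m² + 1)
m² − 16 = 0, so m = 4 or m = −4.
Through (37/4, −4) these give 4x − y = 41 and 4x + y = 33.

4x − y = 41 and 4x + y = 33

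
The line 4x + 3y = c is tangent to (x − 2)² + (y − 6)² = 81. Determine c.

c = −19 or c = 71

Tangency holds when the distance from the centre (2, 6) to the line equals the radius 9:
|4·2 + 3·6 − c| / √25 = 9
|c − (26)| = 9·5, so c = 71 or c = −19.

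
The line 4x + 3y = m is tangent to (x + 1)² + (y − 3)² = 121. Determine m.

m = −50 or m = 60

The line touches the circle iff its distance from (−1, 3) is 11:
|4·(−1) + 3·3 − m| / √25 = 11
|m − (5)| = 11·5, so m = 60 or m = −50.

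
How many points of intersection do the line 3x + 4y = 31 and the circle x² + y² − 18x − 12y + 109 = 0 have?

Centre (9, 6), r² = 8. Distance² from centre to line = (20)²/25 = 16.
Since d² > r², the line lies outside the circle.

0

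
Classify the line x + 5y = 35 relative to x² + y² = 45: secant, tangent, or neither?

Substituting the line into the circle gives 26x² − 70x + 100 = 0.
Δ = 4900 − 10400 = −5500.
No real roots: the line does not meet the circle.

neither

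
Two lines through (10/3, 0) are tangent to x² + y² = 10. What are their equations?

A line y − (0) = m(x − (10/3)) is tangent when its distance from (0, 0) is √10:
(−10/3m − (0))² = 10(m² + 1)
m² − 9 = 0, so m = 3 or m = −3.
With m = 3: 3x − y = 10. With m = −3: 3x + y = 10.

3x − y = 10 and 3x + y = 10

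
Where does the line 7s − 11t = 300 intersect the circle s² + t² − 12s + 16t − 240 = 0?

Substitute t = (−300 + 7s)/11:
170s² − 4420s + 8160 = 0  ⟹  s² − 26s + 48 = 0
s = 24 or s = 2, giving (24, −12) and (2, −26).

(2, −26) and (24, −12)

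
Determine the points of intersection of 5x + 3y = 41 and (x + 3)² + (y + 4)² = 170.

From the line, y = (41 − 5x)/3. Substituting:
34x² − 476x + 1360 = 0  ⟹  x² − 14x + 40 = 0
x = 10 or x = 4, giving (10, −3) and (4, 7).

(4, 7) and (10, −3)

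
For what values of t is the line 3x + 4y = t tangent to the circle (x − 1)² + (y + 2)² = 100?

Tangency holds when the distance from the centre (1, −2) to the line equals the radius 10:
|3·1 + 4·(−2) − t| / √25 = 10
|t − (−5)| = 10·5, so t = 45 or t = −55.

t = −55 or t = 45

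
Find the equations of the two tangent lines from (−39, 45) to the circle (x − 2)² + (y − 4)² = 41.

A line y − (45) = m(x − (−39)) is tangent when its distance from (2, 4) is √41:
[m·(41) − (−41)]² = 41(m² + 1)
20m² + 41m + 20 = 0, so m = −4/5 or m = −5/4.
Through (−39, 45) these give 4x + 5y = 69 and 5x + 4y = −15.

4x + 5y = 69 and 5x + 4y = −15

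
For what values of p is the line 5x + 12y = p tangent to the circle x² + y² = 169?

The line touches the circle iff its distance from (0, 0) is 13:
|5·0 + 12·0 − p| / √169 = 13
|p| = 13·13, so p = 169 or p = −169.

p = −169 or p = 169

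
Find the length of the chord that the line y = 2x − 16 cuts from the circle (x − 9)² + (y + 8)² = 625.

22√5

The distance from (9, −8) to the line is 10/√5, and r² = 625.
Half the chord is √(r² − d²) = √(605), so the full chord is 22√5.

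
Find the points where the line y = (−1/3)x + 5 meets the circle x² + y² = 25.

(0, 5) and (3, 4)

Express y = (15 − x)/3 and substitute into the circle:
10x² − 30x = 0  ⟹  x² − 3x = 0
x = 3 or x = 0, giving (3, 4) and (0, 5).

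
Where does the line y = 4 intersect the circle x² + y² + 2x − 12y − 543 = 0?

(−25, 4) and (23, 4)

From the line, y = 4. Substituting:
x² + 2x − 575 = 0
x = 23 or x = −25, giving (23, 4) and (−25, 4).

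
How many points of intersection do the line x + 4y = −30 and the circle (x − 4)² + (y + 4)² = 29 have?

2

Substituting the line into the circle gives 17x² − 100x − 12 = 0.
Discriminant = (−100)² − 4·17·(−12) = 10816 > 0.
Two real roots: the line is a secant.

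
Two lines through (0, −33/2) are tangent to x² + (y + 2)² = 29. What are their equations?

5x − 2y = 33 and 5x + 2y = −33

Write the tangent as mx − y + (−33/2 − m·(0)) = 0 and set its distance from the centre to √29:
[m·(0) − (29/2)]² = 29(m² + 1)
4m² − 25 = 0, so m = 5/2 or m = −5/2.
Through (0, −33/2) these give 5x − 2y = 33 and 5x + 2y = −33.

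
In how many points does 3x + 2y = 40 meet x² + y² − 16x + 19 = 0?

2

Centre (8, 0), r² = 45. Distance² from centre to line = (−16)²/13 = 256/13.
Since d² < r², the line cuts the circle twice.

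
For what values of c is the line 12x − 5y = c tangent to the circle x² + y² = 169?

For a tangent, require d(centre, line) = r = 13.
|12·0 − 5·0 − c| / √169 = 13
|c| = 13·13, so c = 169 or c = −169.

c = −169 or c = 169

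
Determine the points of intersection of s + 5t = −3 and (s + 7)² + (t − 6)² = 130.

Express t = (−3 − s)/5 and substitute into the circle:
26s² + 416s − 936 = 0  ⟹  s² + 16s − 36 = 0
s = 2 or s = −18, giving (2, −1) and (−18, 3).

(−18, 3) and (2, −1)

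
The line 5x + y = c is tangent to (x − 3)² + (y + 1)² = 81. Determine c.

c = 14 ± 9√26

For a tangent, require d(centre, line) = r = 9.
|5·3 + 1·(−1) − c| / √26 = 9
|c − (14)| = 9√26.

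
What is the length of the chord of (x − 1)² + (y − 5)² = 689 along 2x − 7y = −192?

Centre (1, 5), r² = 689. Perpendicular distance d from centre to line = |159| / √53 = 159/√53.
Chord = 2√(r² − d²) = 2·√(212) = 4√53.

4√53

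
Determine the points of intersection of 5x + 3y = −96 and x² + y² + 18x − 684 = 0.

(−30, 18) and (−3, −27)

Substitute y = (−96 − 5x)/3:
34x² + 1122x + 3060 = 0  ⟹  x² + 33x + 90 = 0
x = −3 or x = −30, giving (−3, −27) and (−30, 18).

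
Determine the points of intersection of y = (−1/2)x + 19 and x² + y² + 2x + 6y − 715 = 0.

(−8, 23) and (24, 7)

Substitute y = (38 − x)/2:
5x² − 80x − 960 = 0  ⟹  x² − 16x − 192 = 0
x = 24 or x = −8, giving (24, 7) and (−8, 23).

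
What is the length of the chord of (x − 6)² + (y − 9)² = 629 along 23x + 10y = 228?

2√629

From the line, y = (228 − 23x)/10. Substituting:
629x² − 7548x − 40256 = 0  ⟹  x² − 12x − 64 = 0
x = 16 or x = −4, giving (16, −14) and (−4, 32).
|(16, −14) − (−4, 32)| = √((20)² + (−46)²) = 2√629.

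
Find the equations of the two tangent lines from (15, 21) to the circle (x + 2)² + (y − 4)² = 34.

Write the tangent as mx − y + (21 − m·(15)) = 0 and set its distance from the centre to √34:
(−17m − (−17))² = 34(m² + 1)
15m² − 34m + 15 = 0, so m = 3/5 or m = 5/3.
Through (15, 21) these give 3x − 5y = −60 and 5x − 3y = 12.

3x − 5y = −60 and 5x − 3y = 12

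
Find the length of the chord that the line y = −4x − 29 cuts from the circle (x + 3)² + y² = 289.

8√17

Express y = −4x − 29 and substitute into the circle:
17x² + 238x + 561 = 0  ⟹  x² + 14x + 33 = 0
x = −3 or x = −11, giving (−3, −17) and (−11, 15).
Chord length = distance between (−3, −17) and (−11, 15) = √1088 = 8√17.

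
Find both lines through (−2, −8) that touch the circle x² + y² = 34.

5x + 3y = −34 and 3x − 5y = 34

Let a tangent through (−2, −8) have slope m. Its distance from (0, 0) must equal √34:
[m·(2) − (8)]² = 34(m² + 1)
15m² + 16m − 15 = 0, so m = −5/3 or m = 3/5.
With m = −5/3: 5x + 3y = −34. With m = 3/5: 3x − 5y = 34.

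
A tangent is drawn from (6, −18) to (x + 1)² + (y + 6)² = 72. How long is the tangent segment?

11

With centre O = (−1, −6), |OP|² = 193 and r² = 72.
The tangent meets the radius at right angles, so tangent² = |PO|² − r² = 193 − 72 = 121.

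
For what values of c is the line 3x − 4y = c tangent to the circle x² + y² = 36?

Tangency holds when the distance from the centre (0, 0) to the line equals the radius 6:
|3·0 − 4·0 − c| / √25 = 6
|c| = 6·5, so c = 30 or c = −30.

c = −30 or c = 30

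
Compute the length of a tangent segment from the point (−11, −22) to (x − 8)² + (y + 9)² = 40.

7√10

With centre O = (8, −9), |OP|² = 530 and r² = 40.
The tangent meets the radius at right angles, so tangent² = |PO|² − r² = 530 − 40 = 490.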